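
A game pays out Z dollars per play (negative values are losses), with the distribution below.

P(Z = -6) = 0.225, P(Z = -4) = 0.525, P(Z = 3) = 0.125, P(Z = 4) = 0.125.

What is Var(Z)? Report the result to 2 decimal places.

E[Z] = (-6)(0.225) + (-4)(0.525) + (3)(0.125) + (4)(0.125) = -2.575
E[Z²] = (-6)²(0.225) + (-4)²(0.525) + (3)²(0.125) + (4)²(0.125) = 19.625
Var(Z) = E[Z²] − (E[Z])² = 19.625 − (-2.575)² = 12.994375

12.99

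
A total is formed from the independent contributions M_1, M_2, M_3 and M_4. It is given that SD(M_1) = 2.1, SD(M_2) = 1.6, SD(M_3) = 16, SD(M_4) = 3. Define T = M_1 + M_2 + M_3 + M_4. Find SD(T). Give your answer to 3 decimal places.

Var(M_1) = 4.41, Var(M_2) = 2.56, Var(M_3) = 256, Var(M_4) = 9
By independence, Var(T) = (1)²Var(M_1) + (1)²Var(M_2) + (1)²Var(M_3) + (1)²Var(M_4)
= (1)²·4.41 + (1)²·2.56 + (1)²·256 + (1)²·9 = 271.97
SD(T) = √271.97 ≈ 16.492

16.492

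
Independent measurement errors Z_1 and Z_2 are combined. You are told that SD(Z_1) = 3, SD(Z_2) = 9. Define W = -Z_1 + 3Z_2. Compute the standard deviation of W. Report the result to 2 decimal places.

var(Z_1) = 9, var(Z_2) = 81
By independence, var(W) = (-1)²var(Z_1) + (3)²var(Z_2)
= (-1)²·9 + (3)²·81 = 738
SD(W) = √738 ≈ 27.17

27.17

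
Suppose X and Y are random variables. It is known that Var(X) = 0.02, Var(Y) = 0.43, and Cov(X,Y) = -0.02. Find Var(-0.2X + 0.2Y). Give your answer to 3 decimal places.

0.020

Var(-0.2X + 0.2Y) = (-0.2)²·Var(X) + (0.2)²·Var(Y) + 2·(-0.2)·(0.2)·Cov(X,Y)
= 0.04·0.02 + 0.04·0.43 + -0.08·-0.02 = 0.0196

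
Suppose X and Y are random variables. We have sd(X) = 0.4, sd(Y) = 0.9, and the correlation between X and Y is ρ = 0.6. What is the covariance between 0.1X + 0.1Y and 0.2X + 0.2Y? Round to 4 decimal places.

var(X) = (0.4)² = 0.16;  var(Y) = (0.9)² = 0.81
Cov(X,Y) = ρ·sd(X)·sd(Y) = 0.6·0.4·0.9 = 0.216
Cov(0.1X + 0.1Y, 0.2X + 0.2Y) = (0.1)(0.2)var(X) + (0.1)(0.2)var(Y) + [(0.1)(0.2) + (0.1)(0.2)]Cov(X,Y)
= 0.02·0.16 + 0.02·0.81 + 0.04·0.216 = 0.02804

0.0280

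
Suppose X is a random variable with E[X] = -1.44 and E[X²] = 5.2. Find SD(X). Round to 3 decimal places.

1.768

var(X) = 5.2 − (-1.44)² = 3.1264
SD(X) = √3.1264 ≈ 1.768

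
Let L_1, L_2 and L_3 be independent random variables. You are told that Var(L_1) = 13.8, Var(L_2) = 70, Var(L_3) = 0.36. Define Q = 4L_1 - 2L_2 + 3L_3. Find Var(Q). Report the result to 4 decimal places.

504.0400

By independence, Var(Q) = (4)²Var(L_1) + (-2)²Var(L_2) + (3)²Var(L_3)
= (4)²·13.8 + (-2)²·70 + (3)²·0.36 = 504.04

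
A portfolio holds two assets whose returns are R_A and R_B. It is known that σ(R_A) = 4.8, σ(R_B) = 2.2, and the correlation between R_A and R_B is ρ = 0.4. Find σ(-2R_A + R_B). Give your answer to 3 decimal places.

8.950

var(R_A) = (4.8)² = 23.04;  var(R_B) = (2.2)² = 4.84
Cov(R_A,R_B) = ρ·σ(R_A)·σ(R_B) = 0.4·4.8·2.2 = 4.224
var(-2R_A + R_B) = (-2)²·var(R_A) + (1)²·var(R_B) + 2·(-2)·(1)·Cov(R_A,R_B)
= 4·23.04 + 1·4.84 + -4·4.224 = 80.104
σ(-2R_A + R_B) = √80.104 ≈ 8.950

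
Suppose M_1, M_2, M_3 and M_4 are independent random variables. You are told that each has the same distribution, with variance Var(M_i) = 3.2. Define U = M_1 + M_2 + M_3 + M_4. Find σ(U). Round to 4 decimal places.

By independence, Var(U) = (1)²Var(M_1) + (1)²Var(M_2) + (1)²Var(M_3) + (1)²Var(M_4)
= (1)²·3.2 + (1)²·3.2 + (1)²·3.2 + (1)²·3.2 = 12.8
σ(U) = √12.8 ≈ 3.5777

3.5777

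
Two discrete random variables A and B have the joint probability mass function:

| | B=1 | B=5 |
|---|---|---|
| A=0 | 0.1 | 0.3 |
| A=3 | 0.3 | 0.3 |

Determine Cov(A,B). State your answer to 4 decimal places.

E[A] = 1.8,  E[B] = 3.4
E[AB] = 5.4
Cov(A,B) = E[AB] − E[A]E[B] = 5.4 − (1.8)(3.4) = -0.72

-0.7200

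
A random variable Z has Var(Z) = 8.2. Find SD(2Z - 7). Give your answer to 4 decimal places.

Var(2Z - 7) = (2)²·8.2 = 32.8
SD(2Z - 7) = √32.8 ≈ 5.7271

5.7271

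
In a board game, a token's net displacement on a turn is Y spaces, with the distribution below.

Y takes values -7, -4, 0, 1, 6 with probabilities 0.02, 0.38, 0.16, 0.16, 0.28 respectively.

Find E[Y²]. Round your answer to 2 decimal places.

17.30

E[Y²] = (-7)²(0.02) + (-4)²(0.38) + (0)²(0.16) + (1)²(0.16) + (6)²(0.28) = 17.3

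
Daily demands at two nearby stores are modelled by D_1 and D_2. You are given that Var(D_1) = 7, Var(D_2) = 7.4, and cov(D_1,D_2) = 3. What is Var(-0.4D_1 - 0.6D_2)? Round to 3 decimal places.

5.224

Var(-0.4D_1 - 0.6D_2) = (-0.4)²·Var(D_1) + (-0.6)²·Var(D_2) + 2·(-0.4)·(-0.6)·cov(D_1,D_2)
= 0.16·7 + 0.36·7.4 + 0.48·3 = 5.224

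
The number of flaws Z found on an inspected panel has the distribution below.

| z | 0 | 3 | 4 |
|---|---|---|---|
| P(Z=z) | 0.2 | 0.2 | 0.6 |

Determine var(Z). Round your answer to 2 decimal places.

2.40

E[Z] = (0)(0.2) + (3)(0.2) + (4)(0.6) = 3
E[Z²] = (0)²(0.2) + (3)²(0.2) + (4)²(0.6) = 11.4
var(Z) = E[Z²] − (E[Z])² = 11.4 − (3)² = 2.4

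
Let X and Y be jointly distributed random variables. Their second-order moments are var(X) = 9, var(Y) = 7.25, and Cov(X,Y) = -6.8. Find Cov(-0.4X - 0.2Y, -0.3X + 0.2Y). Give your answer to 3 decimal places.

Cov(-0.4X - 0.2Y, -0.3X + 0.2Y) = (-0.4)(-0.3)var(X) + (-0.2)(0.2)var(Y) + [(-0.4)(0.2) + (-0.2)(-0.3)]Cov(X,Y)
= 0.12·9 + -0.04·7.25 + -0.02·-6.8 = 0.926

0.926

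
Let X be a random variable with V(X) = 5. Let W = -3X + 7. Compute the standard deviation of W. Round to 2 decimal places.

V(-3X + 7) = (-3)²·5 = 45
SD(W) = √45 ≈ 6.71

6.71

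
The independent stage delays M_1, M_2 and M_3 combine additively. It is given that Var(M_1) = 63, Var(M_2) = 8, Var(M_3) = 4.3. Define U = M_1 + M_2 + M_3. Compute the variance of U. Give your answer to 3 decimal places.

75.300

By independence, Var(U) = (1)²Var(M_1) + (1)²Var(M_2) + (1)²Var(M_3)
= (1)²·63 + (1)²·8 + (1)²·4.3 = 75.3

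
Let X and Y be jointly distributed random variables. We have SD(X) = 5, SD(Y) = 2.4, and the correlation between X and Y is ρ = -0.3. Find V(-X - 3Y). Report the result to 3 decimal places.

55.240

V(X) = (5)² = 25;  V(Y) = (2.4)² = 5.76
cov(X,Y) = ρ·SD(X)·SD(Y) = -0.3·5·2.4 = -3.6
V(-X - 3Y) = (-1)²·V(X) + (-3)²·V(Y) + 2·(-1)·(-3)·cov(X,Y)
= 1·25 + 9·5.76 + 6·-3.6 = 55.24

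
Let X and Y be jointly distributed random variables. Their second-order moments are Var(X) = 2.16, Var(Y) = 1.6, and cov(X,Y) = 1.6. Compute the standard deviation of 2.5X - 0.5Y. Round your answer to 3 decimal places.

3.146

Var(2.5X - 0.5Y) = (2.5)²·Var(X) + (-0.5)²·Var(Y) + 2·(2.5)·(-0.5)·cov(X,Y)
= 6.25·2.16 + 0.25·1.6 + -2.5·1.6 = 9.9
σ(2.5X - 0.5Y) = √9.9 ≈ 3.146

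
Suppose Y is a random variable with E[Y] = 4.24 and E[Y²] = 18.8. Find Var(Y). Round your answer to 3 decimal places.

Var(Y) = 18.8 − (4.24)² = 0.8224

0.822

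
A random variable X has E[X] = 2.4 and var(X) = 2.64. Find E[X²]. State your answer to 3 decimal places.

8.400

E[X²] = var(X) + (E[X])² = 2.64 + (2.4)² = 8.4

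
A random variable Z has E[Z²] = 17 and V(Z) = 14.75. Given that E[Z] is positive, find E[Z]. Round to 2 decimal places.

1.50

(E[Z])² = E[Z²] − V(Z) = 17 − 14.75 = 2.25
E[Z] = √2.25 = 1.5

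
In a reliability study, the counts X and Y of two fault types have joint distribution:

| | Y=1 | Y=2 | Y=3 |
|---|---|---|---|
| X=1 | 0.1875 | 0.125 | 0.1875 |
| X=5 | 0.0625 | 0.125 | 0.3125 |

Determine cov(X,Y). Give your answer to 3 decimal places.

E[X] = 3,  E[Y] = 2.25
E[XY] = 7.25
cov(X,Y) = E[XY] − E[X]E[Y] = 7.25 − (3)(2.25) = 0.5

0.500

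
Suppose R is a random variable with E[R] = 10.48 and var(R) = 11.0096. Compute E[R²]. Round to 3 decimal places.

E[R²] = var(R) + (E[R])² = 11.0096 + (10.48)² = 120.84

120.840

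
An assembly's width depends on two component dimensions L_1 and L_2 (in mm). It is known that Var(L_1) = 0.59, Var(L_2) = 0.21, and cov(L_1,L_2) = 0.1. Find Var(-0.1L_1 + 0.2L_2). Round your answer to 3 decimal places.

0.010

Var(-0.1L_1 + 0.2L_2) = (-0.1)²·Var(L_1) + (0.2)²·Var(L_2) + 2·(-0.1)·(0.2)·cov(L_1,L_2)
= 0.01·0.59 + 0.04·0.21 + -0.04·0.1 = 0.0103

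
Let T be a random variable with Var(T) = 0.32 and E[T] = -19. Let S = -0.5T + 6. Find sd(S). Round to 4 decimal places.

Var(-0.5T + 6) = (-0.5)²·0.32 = 0.08
sd(S) = √0.08 ≈ 0.2828

0.2828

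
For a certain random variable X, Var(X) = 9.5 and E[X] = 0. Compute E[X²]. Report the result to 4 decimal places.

9.5000

E[X²] = Var(X) + (E[X])² = 9.5 + (0)² = 9.5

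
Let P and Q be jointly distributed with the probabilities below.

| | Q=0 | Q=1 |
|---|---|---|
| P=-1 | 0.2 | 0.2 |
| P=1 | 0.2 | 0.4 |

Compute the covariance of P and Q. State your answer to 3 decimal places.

E[P] = 0.2,  E[Q] = 0.6
E[PQ] = 0.2
Cov(P,Q) = E[PQ] − E[P]E[Q] = 0.2 − (0.2)(0.6) = 0.08

0.080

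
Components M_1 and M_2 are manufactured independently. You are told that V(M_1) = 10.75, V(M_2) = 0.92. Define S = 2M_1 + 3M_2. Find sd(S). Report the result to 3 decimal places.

By independence, V(S) = (2)²V(M_1) + (3)²V(M_2)
= (2)²·10.75 + (3)²·0.92 = 51.28
sd(S) = √51.28 ≈ 7.161

7.161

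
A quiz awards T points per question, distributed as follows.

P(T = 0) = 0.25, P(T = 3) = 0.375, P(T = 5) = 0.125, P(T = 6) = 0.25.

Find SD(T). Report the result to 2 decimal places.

E[T] = (0)(0.25) + (3)(0.375) + (5)(0.125) + (6)(0.25) = 3.25
E[T²] = (0)²(0.25) + (3)²(0.375) + (5)²(0.125) + (6)²(0.25) = 15.5
V(T) = E[T²] − (E[T])² = 15.5 − (3.25)² = 4.9375
SD(T) = √4.9375 ≈ 2.22

2.22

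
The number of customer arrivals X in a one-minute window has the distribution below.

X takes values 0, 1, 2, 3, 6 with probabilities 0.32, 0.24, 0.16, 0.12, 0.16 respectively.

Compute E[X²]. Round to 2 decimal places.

E[X²] = (0)²(0.32) + (1)²(0.24) + (2)²(0.16) + (3)²(0.12) + (6)²(0.16) = 7.72

7.72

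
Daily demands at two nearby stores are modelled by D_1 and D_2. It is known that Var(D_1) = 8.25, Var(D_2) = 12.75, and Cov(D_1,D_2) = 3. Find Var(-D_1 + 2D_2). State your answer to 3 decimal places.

Var(-D_1 + 2D_2) = (-1)²·Var(D_1) + (2)²·Var(D_2) + 2·(-1)·(2)·Cov(D_1,D_2)
= 1·8.25 + 4·12.75 + -4·3 = 47.25

47.250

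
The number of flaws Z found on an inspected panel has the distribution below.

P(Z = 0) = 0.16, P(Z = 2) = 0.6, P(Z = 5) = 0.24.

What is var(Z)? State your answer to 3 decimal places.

E[Z] = (0)(0.16) + (2)(0.6) + (5)(0.24) = 2.4
E[Z²] = (0)²(0.16) + (2)²(0.6) + (5)²(0.24) = 8.4
var(Z) = E[Z²] − (E[Z])² = 8.4 − (2.4)² = 2.64

2.640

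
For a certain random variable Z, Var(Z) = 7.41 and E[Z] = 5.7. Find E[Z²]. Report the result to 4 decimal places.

E[Z²] = Var(Z) + (E[Z])² = 7.41 + (5.7)² = 39.9

39.9000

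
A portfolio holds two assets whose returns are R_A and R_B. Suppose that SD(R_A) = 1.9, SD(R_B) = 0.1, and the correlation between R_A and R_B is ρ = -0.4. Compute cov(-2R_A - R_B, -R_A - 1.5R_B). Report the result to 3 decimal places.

var(R_A) = (1.9)² = 3.61;  var(R_B) = (0.1)² = 0.01
cov(R_A,R_B) = ρ·SD(R_A)·SD(R_B) = -0.4·1.9·0.1 = -0.076
cov(-2R_A - R_B, -R_A - 1.5R_B) = (-2)(-1)var(R_A) + (-1)(-1.5)var(R_B) + [(-2)(-1.5) + (-1)(-1)]cov(R_A,R_B)
= 2·3.61 + 1.5·0.01 + 4·-0.076 = 6.931

6.931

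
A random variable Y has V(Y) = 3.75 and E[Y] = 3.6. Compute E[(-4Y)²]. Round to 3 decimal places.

267.360

E[-4Y] = -4·3.6 = -14.4
V(-4Y) = (-4)²·3.75 = 60
E[(-4Y)²] = V((-4Y)) + (E[(-4Y)])² = 60 + (-14.4)² = 267.36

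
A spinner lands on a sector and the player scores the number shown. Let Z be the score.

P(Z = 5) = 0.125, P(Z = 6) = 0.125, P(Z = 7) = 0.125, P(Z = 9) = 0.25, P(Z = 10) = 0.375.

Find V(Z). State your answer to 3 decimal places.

E[Z] = (5)(0.125) + (6)(0.125) + (7)(0.125) + (9)(0.25) + (10)(0.375) = 8.25
E[Z²] = (5)²(0.125) + (6)²(0.125) + (7)²(0.125) + (9)²(0.25) + (10)²(0.375) = 71.5
V(Z) = E[Z²] − (E[Z])² = 71.5 − (8.25)² = 3.4375

3.438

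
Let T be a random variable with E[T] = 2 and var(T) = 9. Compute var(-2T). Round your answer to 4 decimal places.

var(-2T) = (-2)²·var(T) = 4·9 = 36

36.0000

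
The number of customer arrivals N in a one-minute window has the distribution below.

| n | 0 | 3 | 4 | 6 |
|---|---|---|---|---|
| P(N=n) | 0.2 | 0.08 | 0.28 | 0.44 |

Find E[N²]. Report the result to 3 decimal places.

E[N²] = (0)²(0.2) + (3)²(0.08) + (4)²(0.28) + (6)²(0.44) = 21.04

21.040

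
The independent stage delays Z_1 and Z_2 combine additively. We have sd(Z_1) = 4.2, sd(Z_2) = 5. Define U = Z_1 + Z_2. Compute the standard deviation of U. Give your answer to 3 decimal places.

6.530

var(Z_1) = 17.64, var(Z_2) = 25
By independence, var(U) = (1)²var(Z_1) + (1)²var(Z_2)
= (1)²·17.64 + (1)²·25 = 42.64
sd(U) = √42.64 ≈ 6.530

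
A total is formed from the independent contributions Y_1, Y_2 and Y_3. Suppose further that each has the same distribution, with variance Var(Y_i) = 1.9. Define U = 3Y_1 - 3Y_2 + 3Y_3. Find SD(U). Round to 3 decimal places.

7.162

By independence, Var(U) = (3)²Var(Y_1) + (-3)²Var(Y_2) + (3)²Var(Y_3)
= (3)²·1.9 + (-3)²·1.9 + (3)²·1.9 = 51.3
SD(U) = √51.3 ≈ 7.162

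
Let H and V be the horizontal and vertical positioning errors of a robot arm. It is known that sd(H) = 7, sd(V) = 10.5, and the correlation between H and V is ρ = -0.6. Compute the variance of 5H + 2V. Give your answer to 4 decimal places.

784.0000

Var(H) = (7)² = 49;  Var(V) = (10.5)² = 110.25
Cov(H,V) = ρ·sd(H)·sd(V) = -0.6·7·10.5 = -44.1
Var(5H + 2V) = (5)²·Var(H) + (2)²·Var(V) + 2·(5)·(2)·Cov(H,V)
= 25·49 + 4·110.25 + 20·-44.1 = 784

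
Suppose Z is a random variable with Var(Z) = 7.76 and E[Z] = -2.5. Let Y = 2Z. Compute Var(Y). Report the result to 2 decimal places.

Var(2Z) = (2)²·Var(Z) = 4·7.76 = 31.04

31.04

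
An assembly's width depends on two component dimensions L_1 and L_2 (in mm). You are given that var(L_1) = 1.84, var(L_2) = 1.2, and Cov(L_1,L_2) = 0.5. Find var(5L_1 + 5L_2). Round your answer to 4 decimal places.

var(5L_1 + 5L_2) = (5)²·var(L_1) + (5)²·var(L_2) + 2·(5)·(5)·Cov(L_1,L_2)
= 25·1.84 + 25·1.2 + 50·0.5 = 101

101.0000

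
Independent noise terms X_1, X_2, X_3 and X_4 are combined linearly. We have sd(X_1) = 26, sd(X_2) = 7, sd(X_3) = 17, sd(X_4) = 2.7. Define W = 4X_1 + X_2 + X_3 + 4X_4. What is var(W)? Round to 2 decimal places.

11270.64

var(X_1) = 676, var(X_2) = 49, var(X_3) = 289, var(X_4) = 7.29
By independence, var(W) = (4)²var(X_1) + (1)²var(X_2) + (1)²var(X_3) + (4)²var(X_4)
= (4)²·676 + (1)²·49 + (1)²·289 + (4)²·7.29 = 11270.64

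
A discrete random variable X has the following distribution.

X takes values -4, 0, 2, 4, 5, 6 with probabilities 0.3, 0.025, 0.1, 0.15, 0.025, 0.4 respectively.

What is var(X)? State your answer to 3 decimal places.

18.109

E[X] = (-4)(0.3) + (0)(0.025) + (2)(0.1) + (4)(0.15) + (5)(0.025) + (6)(0.4) = 2.125
E[X²] = (-4)²(0.3) + (0)²(0.025) + (2)²(0.1) + (4)²(0.15) + (5)²(0.025) + (6)²(0.4) = 22.625
var(X) = E[X²] − (E[X])² = 22.625 − (2.125)² = 18.109375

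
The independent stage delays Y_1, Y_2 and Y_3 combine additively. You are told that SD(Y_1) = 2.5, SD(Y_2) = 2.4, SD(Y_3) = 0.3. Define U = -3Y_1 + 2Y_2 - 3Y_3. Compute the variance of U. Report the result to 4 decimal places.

Var(Y_1) = 6.25, Var(Y_2) = 5.76, Var(Y_3) = 0.09
By independence, Var(U) = (-3)²Var(Y_1) + (2)²Var(Y_2) + (-3)²Var(Y_3)
= (-3)²·6.25 + (2)²·5.76 + (-3)²·0.09 = 80.1

80.1000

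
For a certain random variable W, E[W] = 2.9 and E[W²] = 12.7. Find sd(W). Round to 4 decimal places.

Var(W) = 12.7 − (2.9)² = 4.29
sd(W) = √4.29 ≈ 2.0712

2.0712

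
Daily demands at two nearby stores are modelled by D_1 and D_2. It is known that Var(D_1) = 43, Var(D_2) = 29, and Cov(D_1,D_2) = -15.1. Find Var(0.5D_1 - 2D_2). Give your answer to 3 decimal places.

Var(0.5D_1 - 2D_2) = (0.5)²·Var(D_1) + (-2)²·Var(D_2) + 2·(0.5)·(-2)·Cov(D_1,D_2)
= 0.25·43 + 4·29 + -2·-15.1 = 156.95

156.950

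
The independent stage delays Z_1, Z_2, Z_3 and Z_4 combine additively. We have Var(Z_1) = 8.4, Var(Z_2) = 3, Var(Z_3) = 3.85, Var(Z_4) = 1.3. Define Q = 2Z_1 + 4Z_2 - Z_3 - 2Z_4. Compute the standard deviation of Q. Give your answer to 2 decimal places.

9.52

By independence, Var(Q) = (2)²Var(Z_1) + (4)²Var(Z_2) + (-1)²Var(Z_3) + (-2)²Var(Z_4)
= (2)²·8.4 + (4)²·3 + (-1)²·3.85 + (-2)²·1.3 = 90.65
σ(Q) = √90.65 ≈ 9.52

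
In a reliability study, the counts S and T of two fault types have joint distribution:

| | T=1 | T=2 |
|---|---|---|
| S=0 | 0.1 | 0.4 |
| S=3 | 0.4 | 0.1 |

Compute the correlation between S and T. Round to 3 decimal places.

E[S] = 1.5,  E[T] = 1.5
E[ST] = 1.8
Cov(S,T) = E[ST] − E[S]E[T] = 1.8 − (1.5)(1.5) = -0.45
Var(S) = 2.25,  Var(T) = 0.25
ρ = -0.45 / √(2.25·0.25) ≈ -0.600

-0.600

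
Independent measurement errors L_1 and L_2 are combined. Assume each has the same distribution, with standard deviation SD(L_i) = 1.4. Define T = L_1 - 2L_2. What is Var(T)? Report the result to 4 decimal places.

Var(L_i) = (1.4)² = 1.96
By independence, Var(T) = (1)²Var(L_1) + (-2)²Var(L_2)
= (1)²·1.96 + (-2)²·1.96 = 9.8

9.8000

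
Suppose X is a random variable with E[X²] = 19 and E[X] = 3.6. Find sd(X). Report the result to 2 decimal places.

var(X) = 19 − (3.6)² = 6.04
sd(X) = √6.04 ≈ 2.46

2.46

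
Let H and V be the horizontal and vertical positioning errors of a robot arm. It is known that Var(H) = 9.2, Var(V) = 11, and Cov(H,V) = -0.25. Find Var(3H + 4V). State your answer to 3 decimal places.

Var(3H + 4V) = (3)²·Var(H) + (4)²·Var(V) + 2·(3)·(4)·Cov(H,V)
= 9·9.2 + 16·11 + 24·-0.25 = 252.8

252.800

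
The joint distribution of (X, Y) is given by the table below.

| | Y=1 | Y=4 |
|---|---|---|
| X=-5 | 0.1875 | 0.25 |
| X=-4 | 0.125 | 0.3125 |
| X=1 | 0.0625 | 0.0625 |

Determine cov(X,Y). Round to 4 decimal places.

-0.1641

E[X] = -3.8125,  E[Y] = 2.875
E[XY] = -11.125
cov(X,Y) = E[XY] − E[X]E[Y] = -11.125 − (-3.8125)(2.875) = -0.1640625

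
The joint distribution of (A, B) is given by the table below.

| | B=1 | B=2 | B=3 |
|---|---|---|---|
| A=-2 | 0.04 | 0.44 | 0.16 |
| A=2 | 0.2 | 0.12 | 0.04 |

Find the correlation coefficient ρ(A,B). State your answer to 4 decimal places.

E[A] = -0.56,  E[B] = 1.96
E[AB] = -1.68
Cov(A,B) = E[AB] − E[A]E[B] = -1.68 − (-0.56)(1.96) = -0.5824
var(A) = 3.6864,  var(B) = 0.4384
ρ = -0.5824 / √(3.6864·0.4384) ≈ -0.4581

-0.4581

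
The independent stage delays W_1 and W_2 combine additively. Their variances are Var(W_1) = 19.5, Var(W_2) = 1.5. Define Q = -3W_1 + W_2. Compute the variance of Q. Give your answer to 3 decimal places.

177.000

By independence, Var(Q) = (-3)²Var(W_1) + (1)²Var(W_2)
= (-3)²·19.5 + (1)²·1.5 = 177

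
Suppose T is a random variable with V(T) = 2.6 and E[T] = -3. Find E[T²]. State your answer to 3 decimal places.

E[T²] = V(T) + (E[T])² = 2.6 + (-3)² = 11.6

11.600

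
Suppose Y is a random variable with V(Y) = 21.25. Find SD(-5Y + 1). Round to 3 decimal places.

V(-5Y + 1) = (-5)²·21.25 = 531.25
SD(-5Y + 1) = √531.25 ≈ 23.049

23.049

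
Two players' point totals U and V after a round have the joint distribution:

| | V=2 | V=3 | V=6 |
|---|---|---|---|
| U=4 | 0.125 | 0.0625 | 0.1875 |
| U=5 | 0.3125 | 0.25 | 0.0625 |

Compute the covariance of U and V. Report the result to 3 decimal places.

E[U] = 4.625,  E[V] = 3.3125
E[UV] = 15
Cov(U,V) = E[UV] − E[U]E[V] = 15 − (4.625)(3.3125) = -0.3203125

-0.320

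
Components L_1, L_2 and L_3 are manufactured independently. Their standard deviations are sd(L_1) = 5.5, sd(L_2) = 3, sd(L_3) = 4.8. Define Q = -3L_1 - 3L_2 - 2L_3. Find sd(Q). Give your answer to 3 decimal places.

Var(L_1) = 30.25, Var(L_2) = 9, Var(L_3) = 23.04
By independence, Var(Q) = (-3)²Var(L_1) + (-3)²Var(L_2) + (-2)²Var(L_3)
= (-3)²·30.25 + (-3)²·9 + (-2)²·23.04 = 445.41
sd(Q) = √445.41 ≈ 21.105

21.105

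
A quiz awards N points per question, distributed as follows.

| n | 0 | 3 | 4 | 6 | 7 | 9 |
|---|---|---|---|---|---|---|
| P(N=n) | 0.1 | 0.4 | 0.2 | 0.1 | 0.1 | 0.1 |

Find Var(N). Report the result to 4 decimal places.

5.7600

E[N] = (0)(0.1) + (3)(0.4) + (4)(0.2) + (6)(0.1) + (7)(0.1) + (9)(0.1) = 4.2
E[N²] = (0)²(0.1) + (3)²(0.4) + (4)²(0.2) + (6)²(0.1) + (7)²(0.1) + (9)²(0.1) = 23.4
Var(N) = E[N²] − (E[N])² = 23.4 − (4.2)² = 5.76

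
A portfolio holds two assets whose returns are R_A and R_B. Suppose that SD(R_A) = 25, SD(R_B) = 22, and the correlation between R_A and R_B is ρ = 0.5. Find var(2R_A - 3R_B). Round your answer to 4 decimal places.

3556.0000

var(R_A) = (25)² = 625;  var(R_B) = (22)² = 484
cov(R_A,R_B) = ρ·SD(R_A)·SD(R_B) = 0.5·25·22 = 275
var(2R_A - 3R_B) = (2)²·var(R_A) + (-3)²·var(R_B) + 2·(2)·(-3)·cov(R_A,R_B)
= 4·625 + 9·484 + -12·275 = 3556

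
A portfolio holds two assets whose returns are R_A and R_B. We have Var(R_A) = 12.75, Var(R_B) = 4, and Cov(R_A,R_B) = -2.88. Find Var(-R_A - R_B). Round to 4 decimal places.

Var(-R_A - R_B) = (-1)²·Var(R_A) + (-1)²·Var(R_B) + 2·(-1)·(-1)·Cov(R_A,R_B)
= 1·12.75 + 1·4 + 2·-2.88 = 10.99

10.9900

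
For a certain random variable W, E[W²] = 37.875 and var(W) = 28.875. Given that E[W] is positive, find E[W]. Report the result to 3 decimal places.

(E[W])² = E[W²] − var(W) = 37.875 − 28.875 = 9
E[W] = √9 = 3

3.000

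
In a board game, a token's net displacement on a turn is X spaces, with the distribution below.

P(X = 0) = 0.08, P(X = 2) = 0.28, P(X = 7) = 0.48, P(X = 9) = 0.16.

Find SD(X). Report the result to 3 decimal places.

2.978

E[X] = (0)(0.08) + (2)(0.28) + (7)(0.48) + (9)(0.16) = 5.36
E[X²] = (0)²(0.08) + (2)²(0.28) + (7)²(0.48) + (9)²(0.16) = 37.6
Var(X) = E[X²] − (E[X])² = 37.6 − (5.36)² = 8.8704
SD(X) = √8.8704 ≈ 2.978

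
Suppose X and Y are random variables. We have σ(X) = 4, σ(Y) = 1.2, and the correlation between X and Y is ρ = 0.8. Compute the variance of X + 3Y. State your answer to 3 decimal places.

52.000

var(X) = (4)² = 16;  var(Y) = (1.2)² = 1.44
cov(X,Y) = ρ·σ(X)·σ(Y) = 0.8·4·1.2 = 3.84
var(X + 3Y) = (1)²·var(X) + (3)²·var(Y) + 2·(1)·(3)·cov(X,Y)
= 1·16 + 9·1.44 + 6·3.84 = 52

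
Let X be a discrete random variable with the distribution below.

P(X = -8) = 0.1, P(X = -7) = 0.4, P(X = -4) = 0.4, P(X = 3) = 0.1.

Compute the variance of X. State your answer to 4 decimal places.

E[X] = (-8)(0.1) + (-7)(0.4) + (-4)(0.4) + (3)(0.1) = -4.9
E[X²] = (-8)²(0.1) + (-7)²(0.4) + (-4)²(0.4) + (3)²(0.1) = 33.3
Var(X) = E[X²] − (E[X])² = 33.3 − (-4.9)² = 9.29

9.2900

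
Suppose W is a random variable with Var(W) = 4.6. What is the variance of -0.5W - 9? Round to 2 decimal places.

Var(-0.5W - 9) = (-0.5)²·Var(W) = 0.25·4.6 = 1.15

1.15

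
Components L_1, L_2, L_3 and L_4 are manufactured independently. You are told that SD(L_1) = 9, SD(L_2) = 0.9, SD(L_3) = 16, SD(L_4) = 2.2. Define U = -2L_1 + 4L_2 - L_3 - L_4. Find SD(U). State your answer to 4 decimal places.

24.4499

Var(L_1) = 81, Var(L_2) = 0.81, Var(L_3) = 256, Var(L_4) = 4.84
By independence, Var(U) = (-2)²Var(L_1) + (4)²Var(L_2) + (-1)²Var(L_3) + (-1)²Var(L_4)
= (-2)²·81 + (4)²·0.81 + (-1)²·256 + (-1)²·4.84 = 597.8
SD(U) = √597.8 ≈ 24.4499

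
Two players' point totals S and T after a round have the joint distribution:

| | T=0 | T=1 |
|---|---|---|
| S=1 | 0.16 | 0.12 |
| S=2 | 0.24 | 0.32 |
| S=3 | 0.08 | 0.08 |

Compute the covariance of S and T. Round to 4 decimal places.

E[S] = 1.88,  E[T] = 0.52
E[ST] = 1
Cov(S,T) = E[ST] − E[S]E[T] = 1 − (1.88)(0.52) = 0.0224

0.0224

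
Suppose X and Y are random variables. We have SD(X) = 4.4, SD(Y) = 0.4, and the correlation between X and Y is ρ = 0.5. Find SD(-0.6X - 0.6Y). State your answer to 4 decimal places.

2.7678

Var(X) = (4.4)² = 19.36;  Var(Y) = (0.4)² = 0.16
Cov(X,Y) = ρ·SD(X)·SD(Y) = 0.5·4.4·0.4 = 0.88
Var(-0.6X - 0.6Y) = (-0.6)²·Var(X) + (-0.6)²·Var(Y) + 2·(-0.6)·(-0.6)·Cov(X,Y)
= 0.36·19.36 + 0.36·0.16 + 0.72·0.88 = 7.6608
SD(-0.6X - 0.6Y) = √7.6608 ≈ 2.7678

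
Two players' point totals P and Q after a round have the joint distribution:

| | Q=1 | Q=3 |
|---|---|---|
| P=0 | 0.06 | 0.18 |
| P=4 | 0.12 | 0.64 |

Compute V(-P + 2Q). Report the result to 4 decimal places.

4.7424

E[P] = 3.04,  E[Q] = 2.64,  E[PQ] = 8.16
V(P) = 12.16 − (3.04)² = 2.9184;  V(Q) = 7.56 − (2.64)² = 0.5904
Cov(P,Q) = 8.16 − (3.04)(2.64) = 0.1344
V(-P + 2Q) = (-1)²·2.9184 + (2)²·0.5904 + 2·(-1)·(2)·0.1344 = 4.7424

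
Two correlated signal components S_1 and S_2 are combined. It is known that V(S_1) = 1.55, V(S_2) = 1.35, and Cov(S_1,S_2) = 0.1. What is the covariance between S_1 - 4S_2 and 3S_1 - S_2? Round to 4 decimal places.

Cov(S_1 - 4S_2, 3S_1 - S_2) = (1)(3)V(S_1) + (-4)(-1)V(S_2) + [(1)(-1) + (-4)(3)]Cov(S_1,S_2)
= 3·1.55 + 4·1.35 + -13·0.1 = 8.75

8.7500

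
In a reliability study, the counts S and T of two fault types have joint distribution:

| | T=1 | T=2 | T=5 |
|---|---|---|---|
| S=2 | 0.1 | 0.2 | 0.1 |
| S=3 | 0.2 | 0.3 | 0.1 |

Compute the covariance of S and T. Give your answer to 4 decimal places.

-0.0800

E[S] = 2.6,  E[T] = 2.3
E[ST] = 5.9
cov(S,T) = E[ST] − E[S]E[T] = 5.9 − (2.6)(2.3) = -0.08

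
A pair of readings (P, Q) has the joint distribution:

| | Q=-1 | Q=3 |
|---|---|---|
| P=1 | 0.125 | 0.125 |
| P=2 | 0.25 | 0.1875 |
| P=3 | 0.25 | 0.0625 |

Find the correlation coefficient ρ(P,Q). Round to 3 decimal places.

-0.238

E[P] = 2.0625,  E[Q] = 0.5
E[PQ] = 0.6875
Cov(P,Q) = E[PQ] − E[P]E[Q] = 0.6875 − (2.0625)(0.5) = -0.34375
Var(P) = 0.55859375,  Var(Q) = 3.75
ρ = -0.34375 / √(0.55859375·3.75) ≈ -0.238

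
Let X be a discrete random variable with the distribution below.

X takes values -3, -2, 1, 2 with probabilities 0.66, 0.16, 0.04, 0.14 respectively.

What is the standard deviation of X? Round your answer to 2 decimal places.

1.81

E[X] = (-3)(0.66) + (-2)(0.16) + (1)(0.04) + (2)(0.14) = -1.98
E[X²] = (-3)²(0.66) + (-2)²(0.16) + (1)²(0.04) + (2)²(0.14) = 7.18
V(X) = E[X²] − (E[X])² = 7.18 − (-1.98)² = 3.2596
SD(X) = √3.2596 ≈ 1.81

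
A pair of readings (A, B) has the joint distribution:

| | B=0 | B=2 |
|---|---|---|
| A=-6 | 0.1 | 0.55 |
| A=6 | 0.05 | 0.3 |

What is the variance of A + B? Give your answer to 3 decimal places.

33.390

E[A] = -1.8,  E[B] = 1.7,  E[AB] = -3
Var(A) = 36 − (-1.8)² = 32.76;  Var(B) = 3.4 − (1.7)² = 0.51
Cov(A,B) = -3 − (-1.8)(1.7) = 0.06
Var(A + B) = (1)²·32.76 + (1)²·0.51 + 2·(1)·(1)·0.06 = 33.39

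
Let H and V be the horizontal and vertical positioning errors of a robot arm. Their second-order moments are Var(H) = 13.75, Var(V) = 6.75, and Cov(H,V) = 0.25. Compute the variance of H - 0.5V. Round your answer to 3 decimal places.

15.188

Var(H - 0.5V) = (1)²·Var(H) + (-0.5)²·Var(V) + 2·(1)·(-0.5)·Cov(H,V)
= 1·13.75 + 0.25·6.75 + -1·0.25 = 15.1875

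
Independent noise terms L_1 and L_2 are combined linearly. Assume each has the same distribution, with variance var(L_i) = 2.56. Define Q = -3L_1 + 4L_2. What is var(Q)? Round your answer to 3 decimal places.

64.000

By independence, var(Q) = (-3)²var(L_1) + (4)²var(L_2)
= (-3)²·2.56 + (4)²·2.56 = 64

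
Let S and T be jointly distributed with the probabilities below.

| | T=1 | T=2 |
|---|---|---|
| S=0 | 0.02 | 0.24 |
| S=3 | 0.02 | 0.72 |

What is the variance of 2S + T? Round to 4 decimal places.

7.0800

E[S] = 2.22,  E[T] = 1.96,  E[ST] = 4.38
Var(S) = 6.66 − (2.22)² = 1.7316;  Var(T) = 3.88 − (1.96)² = 0.0384
Cov(S,T) = 4.38 − (2.22)(1.96) = 0.0288
Var(2S + T) = (2)²·1.7316 + (1)²·0.0384 + 2·(2)·(1)·0.0288 = 7.08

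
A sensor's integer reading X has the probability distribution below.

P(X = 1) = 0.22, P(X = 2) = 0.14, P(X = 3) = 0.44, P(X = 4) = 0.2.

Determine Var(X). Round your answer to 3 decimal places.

E[X] = (1)(0.22) + (2)(0.14) + (3)(0.44) + (4)(0.2) = 2.62
E[X²] = (1)²(0.22) + (2)²(0.14) + (3)²(0.44) + (4)²(0.2) = 7.94
Var(X) = E[X²] − (E[X])² = 7.94 − (2.62)² = 1.0756

1.076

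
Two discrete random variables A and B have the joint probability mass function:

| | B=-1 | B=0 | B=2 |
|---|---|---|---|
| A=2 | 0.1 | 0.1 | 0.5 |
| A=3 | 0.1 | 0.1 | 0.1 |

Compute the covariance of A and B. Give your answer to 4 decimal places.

E[A] = 2.3,  E[B] = 1
E[AB] = 2.1
Cov(A,B) = E[AB] − E[A]E[B] = 2.1 − (2.3)(1) = -0.2

-0.2000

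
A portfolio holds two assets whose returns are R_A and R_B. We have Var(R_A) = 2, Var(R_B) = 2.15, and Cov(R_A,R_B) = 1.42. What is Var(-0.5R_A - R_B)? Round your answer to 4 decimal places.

Var(-0.5R_A - R_B) = (-0.5)²·Var(R_A) + (-1)²·Var(R_B) + 2·(-0.5)·(-1)·Cov(R_A,R_B)
= 0.25·2 + 1·2.15 + 1·1.42 = 4.07

4.0700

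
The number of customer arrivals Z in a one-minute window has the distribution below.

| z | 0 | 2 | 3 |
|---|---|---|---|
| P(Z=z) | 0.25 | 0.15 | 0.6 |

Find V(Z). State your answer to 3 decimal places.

E[Z] = (0)(0.25) + (2)(0.15) + (3)(0.6) = 2.1
E[Z²] = (0)²(0.25) + (2)²(0.15) + (3)²(0.6) = 6
V(Z) = E[Z²] − (E[Z])² = 6 − (2.1)² = 1.59

1.590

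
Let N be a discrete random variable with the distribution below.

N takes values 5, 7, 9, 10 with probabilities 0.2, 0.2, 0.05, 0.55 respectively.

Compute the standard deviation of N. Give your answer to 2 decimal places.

2.03

E[N] = (5)(0.2) + (7)(0.2) + (9)(0.05) + (10)(0.55) = 8.35
E[N²] = (5)²(0.2) + (7)²(0.2) + (9)²(0.05) + (10)²(0.55) = 73.85
Var(N) = E[N²] − (E[N])² = 73.85 − (8.35)² = 4.1275
SD(N) = √4.1275 ≈ 2.03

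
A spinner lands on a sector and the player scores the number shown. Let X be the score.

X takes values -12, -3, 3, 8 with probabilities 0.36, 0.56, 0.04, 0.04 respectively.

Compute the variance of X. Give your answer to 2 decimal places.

28.89

E[X] = (-12)(0.36) + (-3)(0.56) + (3)(0.04) + (8)(0.04) = -5.56
E[X²] = (-12)²(0.36) + (-3)²(0.56) + (3)²(0.04) + (8)²(0.04) = 59.8
V(X) = E[X²] − (E[X])² = 59.8 − (-5.56)² = 28.8864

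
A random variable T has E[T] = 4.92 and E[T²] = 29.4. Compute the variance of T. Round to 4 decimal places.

5.1936

Var(T) = 29.4 − (4.92)² = 5.1936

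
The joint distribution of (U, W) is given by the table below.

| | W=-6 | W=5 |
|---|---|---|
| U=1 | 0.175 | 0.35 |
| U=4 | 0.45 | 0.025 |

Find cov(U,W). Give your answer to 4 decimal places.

E[U] = 2.425,  E[W] = -1.875
E[UW] = -9.6
cov(U,W) = E[UW] − E[U]E[W] = -9.6 − (2.425)(-1.875) = -5.053125

-5.0531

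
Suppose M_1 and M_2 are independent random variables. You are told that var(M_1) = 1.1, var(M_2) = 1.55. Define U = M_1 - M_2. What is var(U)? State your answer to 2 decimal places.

By independence, var(U) = (1)²var(M_1) + (-1)²var(M_2)
= (1)²·1.1 + (-1)²·1.55 = 2.65

2.65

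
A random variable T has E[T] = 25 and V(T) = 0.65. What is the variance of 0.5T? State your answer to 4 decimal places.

0.1625

V(0.5T) = (0.5)²·V(T) = 0.25·0.65 = 0.1625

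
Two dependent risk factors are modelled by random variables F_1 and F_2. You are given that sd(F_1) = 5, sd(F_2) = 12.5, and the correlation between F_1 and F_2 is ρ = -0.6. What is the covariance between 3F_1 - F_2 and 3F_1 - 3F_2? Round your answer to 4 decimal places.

var(F_1) = (5)² = 25;  var(F_2) = (12.5)² = 156.25
Cov(F_1,F_2) = ρ·sd(F_1)·sd(F_2) = -0.6·5·12.5 = -37.5
Cov(3F_1 - F_2, 3F_1 - 3F_2) = (3)(3)var(F_1) + (-1)(-3)var(F_2) + [(3)(-3) + (-1)(3)]Cov(F_1,F_2)
= 9·25 + 3·156.25 + -12·-37.5 = 1143.75

1143.7500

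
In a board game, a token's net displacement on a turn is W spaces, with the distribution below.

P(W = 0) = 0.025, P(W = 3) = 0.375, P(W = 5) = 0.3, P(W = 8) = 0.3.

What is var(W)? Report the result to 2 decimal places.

E[W] = (0)(0.025) + (3)(0.375) + (5)(0.3) + (8)(0.3) = 5.025
E[W²] = (0)²(0.025) + (3)²(0.375) + (5)²(0.3) + (8)²(0.3) = 30.075
var(W) = E[W²] − (E[W])² = 30.075 − (5.025)² = 4.824375

4.82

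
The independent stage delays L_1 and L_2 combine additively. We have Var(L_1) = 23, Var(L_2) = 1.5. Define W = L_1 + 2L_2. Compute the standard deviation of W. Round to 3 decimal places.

By independence, Var(W) = (1)²Var(L_1) + (2)²Var(L_2)
= (1)²·23 + (2)²·1.5 = 29
SD(W) = √29 ≈ 5.385

5.385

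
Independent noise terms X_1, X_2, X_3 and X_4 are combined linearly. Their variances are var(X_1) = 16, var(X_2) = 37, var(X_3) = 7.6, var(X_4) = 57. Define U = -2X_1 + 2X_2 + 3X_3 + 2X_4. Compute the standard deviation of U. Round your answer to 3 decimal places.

22.548

By independence, var(U) = (-2)²var(X_1) + (2)²var(X_2) + (3)²var(X_3) + (2)²var(X_4)
= (-2)²·16 + (2)²·37 + (3)²·7.6 + (2)²·57 = 508.4
SD(U) = √508.4 ≈ 22.548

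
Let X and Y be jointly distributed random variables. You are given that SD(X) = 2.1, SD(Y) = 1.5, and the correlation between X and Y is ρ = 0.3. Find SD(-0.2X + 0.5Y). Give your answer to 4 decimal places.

V(X) = (2.1)² = 4.41;  V(Y) = (1.5)² = 2.25
Cov(X,Y) = ρ·SD(X)·SD(Y) = 0.3·2.1·1.5 = 0.945
V(-0.2X + 0.5Y) = (-0.2)²·V(X) + (0.5)²·V(Y) + 2·(-0.2)·(0.5)·Cov(X,Y)
= 0.04·4.41 + 0.25·2.25 + -0.2·0.945 = 0.5499
SD(-0.2X + 0.5Y) = √0.5499 ≈ 0.7416

0.7416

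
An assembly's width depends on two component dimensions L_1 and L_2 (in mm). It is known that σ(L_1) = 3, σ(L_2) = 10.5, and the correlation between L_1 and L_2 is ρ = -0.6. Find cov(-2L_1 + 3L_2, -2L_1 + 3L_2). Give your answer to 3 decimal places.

1255.050

Var(L_1) = (3)² = 9;  Var(L_2) = (10.5)² = 110.25
cov(L_1,L_2) = ρ·σ(L_1)·σ(L_2) = -0.6·3·10.5 = -18.9
cov(-2L_1 + 3L_2, -2L_1 + 3L_2) = (-2)(-2)Var(L_1) + (3)(3)Var(L_2) + [(-2)(3) + (3)(-2)]cov(L_1,L_2)
= 4·9 + 9·110.25 + -12·-18.9 = 1255.05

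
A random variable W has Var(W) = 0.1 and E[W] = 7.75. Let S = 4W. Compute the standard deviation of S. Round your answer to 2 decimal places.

Var(4W) = (4)²·0.1 = 1.6
σ(S) = √1.6 ≈ 1.26

1.26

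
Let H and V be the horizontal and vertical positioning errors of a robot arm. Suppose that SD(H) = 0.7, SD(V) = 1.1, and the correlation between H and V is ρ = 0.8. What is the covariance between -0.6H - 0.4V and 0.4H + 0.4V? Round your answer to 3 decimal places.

-0.558

var(H) = (0.7)² = 0.49;  var(V) = (1.1)² = 1.21
Cov(H,V) = ρ·SD(H)·SD(V) = 0.8·0.7·1.1 = 0.616
Cov(-0.6H - 0.4V, 0.4H + 0.4V) = (-0.6)(0.4)var(H) + (-0.4)(0.4)var(V) + [(-0.6)(0.4) + (-0.4)(0.4)]Cov(H,V)
= -0.24·0.49 + -0.16·1.21 + -0.4·0.616 = -0.5576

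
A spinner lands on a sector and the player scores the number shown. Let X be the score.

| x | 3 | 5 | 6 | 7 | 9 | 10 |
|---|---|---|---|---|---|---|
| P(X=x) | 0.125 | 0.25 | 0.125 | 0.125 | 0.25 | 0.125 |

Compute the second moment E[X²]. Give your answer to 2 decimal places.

E[X²] = (3)²(0.125) + (5)²(0.25) + (6)²(0.125) + (7)²(0.125) + (9)²(0.25) + (10)²(0.125) = 50.75

50.75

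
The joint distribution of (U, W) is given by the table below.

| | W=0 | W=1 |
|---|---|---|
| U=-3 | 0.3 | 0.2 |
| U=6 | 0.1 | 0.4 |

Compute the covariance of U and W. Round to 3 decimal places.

0.900

E[U] = 1.5,  E[W] = 0.6
E[UW] = 1.8
cov(U,W) = E[UW] − E[U]E[W] = 1.8 − (1.5)(0.6) = 0.9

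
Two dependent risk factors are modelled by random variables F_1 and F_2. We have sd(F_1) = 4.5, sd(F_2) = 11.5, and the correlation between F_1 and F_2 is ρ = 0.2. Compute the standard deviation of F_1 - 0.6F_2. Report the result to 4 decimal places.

7.4458

Var(F_1) = (4.5)² = 20.25;  Var(F_2) = (11.5)² = 132.25
cov(F_1,F_2) = ρ·sd(F_1)·sd(F_2) = 0.2·4.5·11.5 = 10.35
Var(F_1 - 0.6F_2) = (1)²·Var(F_1) + (-0.6)²·Var(F_2) + 2·(1)·(-0.6)·cov(F_1,F_2)
= 1·20.25 + 0.36·132.25 + -1.2·10.35 = 55.44
sd(F_1 - 0.6F_2) = √55.44 ≈ 7.4458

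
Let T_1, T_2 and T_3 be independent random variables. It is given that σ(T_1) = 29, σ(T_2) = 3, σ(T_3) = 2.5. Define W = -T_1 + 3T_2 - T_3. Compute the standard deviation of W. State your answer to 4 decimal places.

30.4672

Var(T_1) = 841, Var(T_2) = 9, Var(T_3) = 6.25
By independence, Var(W) = (-1)²Var(T_1) + (3)²Var(T_2) + (-1)²Var(T_3)
= (-1)²·841 + (3)²·9 + (-1)²·6.25 = 928.25
σ(W) = √928.25 ≈ 30.4672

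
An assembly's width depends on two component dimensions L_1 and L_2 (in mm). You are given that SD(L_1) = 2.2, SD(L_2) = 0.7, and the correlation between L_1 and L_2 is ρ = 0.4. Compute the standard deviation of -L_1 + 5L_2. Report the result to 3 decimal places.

V(L_1) = (2.2)² = 4.84;  V(L_2) = (0.7)² = 0.49
Cov(L_1,L_2) = ρ·SD(L_1)·SD(L_2) = 0.4·2.2·0.7 = 0.616
V(-L_1 + 5L_2) = (-1)²·V(L_1) + (5)²·V(L_2) + 2·(-1)·(5)·Cov(L_1,L_2)
= 1·4.84 + 25·0.49 + -10·0.616 = 10.93
SD(-L_1 + 5L_2) = √10.93 ≈ 3.306

3.306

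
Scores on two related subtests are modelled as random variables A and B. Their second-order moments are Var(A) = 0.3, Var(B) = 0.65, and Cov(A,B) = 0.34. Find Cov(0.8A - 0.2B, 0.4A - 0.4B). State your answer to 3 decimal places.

Cov(0.8A - 0.2B, 0.4A - 0.4B) = (0.8)(0.4)Var(A) + (-0.2)(-0.4)Var(B) + [(0.8)(-0.4) + (-0.2)(0.4)]Cov(A,B)
= 0.32·0.3 + 0.08·0.65 + -0.4·0.34 = 0.012

0.012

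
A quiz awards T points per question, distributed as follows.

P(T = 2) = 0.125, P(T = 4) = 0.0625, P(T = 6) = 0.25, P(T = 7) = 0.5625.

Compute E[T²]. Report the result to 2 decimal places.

38.06

E[T²] = (2)²(0.125) + (4)²(0.0625) + (6)²(0.25) + (7)²(0.5625) = 38.0625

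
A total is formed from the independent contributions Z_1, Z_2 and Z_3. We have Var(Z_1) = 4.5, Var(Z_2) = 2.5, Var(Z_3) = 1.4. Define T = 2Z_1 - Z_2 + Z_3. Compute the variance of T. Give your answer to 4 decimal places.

21.9000

By independence, Var(T) = (2)²Var(Z_1) + (-1)²Var(Z_2) + (1)²Var(Z_3)
= (2)²·4.5 + (-1)²·2.5 + (1)²·1.4 = 21.9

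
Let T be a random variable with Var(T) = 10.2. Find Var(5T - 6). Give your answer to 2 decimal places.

255.00

Var(5T - 6) = (5)²·Var(T) = 25·10.2 = 255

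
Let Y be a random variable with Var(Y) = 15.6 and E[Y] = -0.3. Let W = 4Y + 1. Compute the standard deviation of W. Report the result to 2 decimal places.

Var(4Y + 1) = (4)²·15.6 = 249.6
SD(W) = √249.6 ≈ 15.80

15.80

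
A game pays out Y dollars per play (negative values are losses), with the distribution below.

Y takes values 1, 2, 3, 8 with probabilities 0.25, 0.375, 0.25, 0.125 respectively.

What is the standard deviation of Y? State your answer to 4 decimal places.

E[Y] = (1)(0.25) + (2)(0.375) + (3)(0.25) + (8)(0.125) = 2.75
E[Y²] = (1)²(0.25) + (2)²(0.375) + (3)²(0.25) + (8)²(0.125) = 12
Var(Y) = E[Y²] − (E[Y])² = 12 − (2.75)² = 4.4375
sd(Y) = √4.4375 ≈ 2.1065

2.1065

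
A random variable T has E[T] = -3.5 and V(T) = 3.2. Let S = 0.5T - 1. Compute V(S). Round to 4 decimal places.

V(0.5T - 1) = (0.5)²·V(T) = 0.25·3.2 = 0.8

0.8000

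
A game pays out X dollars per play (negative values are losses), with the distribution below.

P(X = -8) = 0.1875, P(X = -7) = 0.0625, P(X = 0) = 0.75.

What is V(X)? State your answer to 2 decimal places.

E[X] = (-8)(0.1875) + (-7)(0.0625) + (0)(0.75) = -1.9375
E[X²] = (-8)²(0.1875) + (-7)²(0.0625) + (0)²(0.75) = 15.0625
V(X) = E[X²] − (E[X])² = 15.0625 − (-1.9375)² = 11.30859375

11.31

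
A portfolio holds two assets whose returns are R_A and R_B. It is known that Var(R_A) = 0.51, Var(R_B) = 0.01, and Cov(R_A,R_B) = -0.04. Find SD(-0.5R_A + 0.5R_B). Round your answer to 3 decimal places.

Var(-0.5R_A + 0.5R_B) = (-0.5)²·Var(R_A) + (0.5)²·Var(R_B) + 2·(-0.5)·(0.5)·Cov(R_A,R_B)
= 0.25·0.51 + 0.25·0.01 + -0.5·-0.04 = 0.15
SD(-0.5R_A + 0.5R_B) = √0.15 ≈ 0.387

0.387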